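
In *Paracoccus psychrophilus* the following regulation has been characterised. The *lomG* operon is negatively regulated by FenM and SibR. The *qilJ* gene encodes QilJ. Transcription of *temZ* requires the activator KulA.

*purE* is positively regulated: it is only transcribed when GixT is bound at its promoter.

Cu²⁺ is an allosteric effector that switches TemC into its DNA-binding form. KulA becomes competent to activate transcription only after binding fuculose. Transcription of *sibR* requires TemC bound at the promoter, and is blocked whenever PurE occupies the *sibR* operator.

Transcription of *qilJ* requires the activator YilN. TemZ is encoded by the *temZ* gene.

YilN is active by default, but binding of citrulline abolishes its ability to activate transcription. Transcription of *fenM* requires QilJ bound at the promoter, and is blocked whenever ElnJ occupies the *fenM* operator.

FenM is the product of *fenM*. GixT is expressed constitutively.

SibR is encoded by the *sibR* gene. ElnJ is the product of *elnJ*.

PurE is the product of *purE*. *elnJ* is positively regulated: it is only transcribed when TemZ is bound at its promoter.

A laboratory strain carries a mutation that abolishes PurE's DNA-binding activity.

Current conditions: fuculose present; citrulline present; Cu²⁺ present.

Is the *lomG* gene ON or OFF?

OFF

Citrulline is present, so YilN is inactive.
Required activator YilN is absent, so *qilJ* is not transcribed.
So QilJ is not produced.
Fuculose is present, so KulA is active.
No repressor is bound and KulA is active, so *temZ* is transcribed.
So TemZ is produced and active.
No repressor is bound and TemZ is active, so *elnJ* is transcribed.
So ElnJ is produced and active.
With repressor ElnJ bound, *fenM* is not transcribed.
So FenM is not produced.
Cu²⁺ is present, so TemC is active.
PurE is non-functional in this strain, so it has no effect.
No repressor is bound and TemC is active, so *sibR* is transcribed.
So SibR is produced and active.
With repressor SibR bound, *lomG* is not transcribed.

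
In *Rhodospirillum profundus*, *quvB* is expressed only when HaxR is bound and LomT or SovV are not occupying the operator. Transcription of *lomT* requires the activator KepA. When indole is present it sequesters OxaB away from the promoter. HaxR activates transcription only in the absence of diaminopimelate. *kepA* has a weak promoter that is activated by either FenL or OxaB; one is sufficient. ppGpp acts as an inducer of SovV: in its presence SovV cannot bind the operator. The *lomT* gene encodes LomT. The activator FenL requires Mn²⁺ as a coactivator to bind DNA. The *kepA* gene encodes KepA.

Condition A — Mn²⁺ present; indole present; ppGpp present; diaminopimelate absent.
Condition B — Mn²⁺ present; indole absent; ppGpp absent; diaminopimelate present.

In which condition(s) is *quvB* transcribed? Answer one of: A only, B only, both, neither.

neither

Condition A:
Mn²⁺ is present, so FenL is active.
Indole is present, so OxaB is inactive.
Activator FenL is present, so *kepA* is transcribed.
So KepA is produced and active.
No repressor is bound and KepA is active, so *lomT* is transcribed.
So LomT is produced and active.
ppGpp is present, so SovV is inactive.
Diaminopimelate is absent, so HaxR is active.
With repressor LomT bound, *quvB* is not transcribed.
→ *quvB* is OFF in A.
Condition B:
Mn²⁺ is present, so FenL is active.
Indole is absent, so OxaB is active.
Activator FenL is present, so *kepA* is transcribed.
So KepA is produced and active.
No repressor is bound and KepA is active, so *lomT* is transcribed.
So LomT is produced and active.
ppGpp is absent, so SovV is active.
Diaminopimelate is present, so HaxR is inactive.
With repressor LomT bound, *quvB* is not transcribed.
→ *quvB* is OFF in B.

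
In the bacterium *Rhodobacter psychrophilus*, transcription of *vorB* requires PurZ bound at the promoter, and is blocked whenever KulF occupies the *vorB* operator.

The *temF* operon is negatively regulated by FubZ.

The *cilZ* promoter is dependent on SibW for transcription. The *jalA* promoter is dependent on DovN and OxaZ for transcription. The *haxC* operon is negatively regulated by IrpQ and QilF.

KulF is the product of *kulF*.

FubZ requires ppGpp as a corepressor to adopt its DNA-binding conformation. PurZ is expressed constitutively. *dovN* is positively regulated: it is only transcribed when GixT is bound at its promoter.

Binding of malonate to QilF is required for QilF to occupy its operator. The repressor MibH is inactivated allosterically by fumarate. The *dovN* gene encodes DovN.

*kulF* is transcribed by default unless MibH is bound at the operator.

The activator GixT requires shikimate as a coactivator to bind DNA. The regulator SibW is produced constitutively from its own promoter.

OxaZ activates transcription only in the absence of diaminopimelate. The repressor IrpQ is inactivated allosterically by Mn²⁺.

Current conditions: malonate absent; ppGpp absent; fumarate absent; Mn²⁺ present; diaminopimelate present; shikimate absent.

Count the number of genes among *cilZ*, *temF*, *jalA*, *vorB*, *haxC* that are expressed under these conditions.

4

SibW is produced constitutively and is active.
No repressor is bound and SibW is active, so *cilZ* is transcribed.
→ *cilZ* is ON.
ppGpp is absent, so FubZ is inactive.
With no repressor bound, *temF* is transcribed.
→ *temF* is ON.
Shikimate is absent, so GixT is inactive.
Required activator GixT is absent, so *dovN* is not transcribed.
So DovN is not produced.
Diaminopimelate is present, so OxaZ is inactive.
Required activator DovN is absent, so *jalA* is not transcribed.
→ *jalA* is OFF.
PurZ is produced constitutively and is active.
Fumarate is absent, so MibH is active.
With repressor MibH bound, *kulF* is not transcribed.
So KulF is not produced.
No repressor is bound and PurZ is active, so *vorB* is transcribed.
→ *vorB* is ON.
Mn²⁺ is present, so IrpQ is inactive.
Malonate is absent, so QilF is inactive.
With no repressor bound, *haxC* is transcribed.
→ *haxC* is ON.
4 of the 5 genes are transcribed.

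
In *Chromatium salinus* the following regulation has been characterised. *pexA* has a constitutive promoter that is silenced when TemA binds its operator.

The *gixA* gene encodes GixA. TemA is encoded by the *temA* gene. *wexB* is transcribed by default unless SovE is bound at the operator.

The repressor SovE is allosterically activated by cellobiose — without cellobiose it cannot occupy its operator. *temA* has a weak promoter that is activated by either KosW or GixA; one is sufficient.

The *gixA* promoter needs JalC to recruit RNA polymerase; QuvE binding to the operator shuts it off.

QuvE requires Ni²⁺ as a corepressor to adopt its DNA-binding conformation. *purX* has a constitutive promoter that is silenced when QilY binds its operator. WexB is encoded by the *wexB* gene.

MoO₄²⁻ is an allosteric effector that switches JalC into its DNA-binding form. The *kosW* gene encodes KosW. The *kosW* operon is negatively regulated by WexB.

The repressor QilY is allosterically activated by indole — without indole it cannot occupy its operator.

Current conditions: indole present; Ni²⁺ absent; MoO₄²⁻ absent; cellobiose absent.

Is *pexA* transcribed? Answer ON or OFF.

Cellobiose is absent, so SovE is inactive.
With no repressor bound, *wexB* is transcribed.
So WexB is produced and active.
With repressor WexB bound, *kosW* is not transcribed.
So KosW is not produced.
Ni²⁺ is absent, so QuvE is inactive.
MoO₄²⁻ is absent, so JalC is inactive.
Required activator JalC is absent, so *gixA* is not transcribed.
So GixA is not produced.
No activator is available at the *temA* promoter, so *temA* is not transcribed.
So TemA is not produced.
With no repressor bound, *pexA* is transcribed.

ON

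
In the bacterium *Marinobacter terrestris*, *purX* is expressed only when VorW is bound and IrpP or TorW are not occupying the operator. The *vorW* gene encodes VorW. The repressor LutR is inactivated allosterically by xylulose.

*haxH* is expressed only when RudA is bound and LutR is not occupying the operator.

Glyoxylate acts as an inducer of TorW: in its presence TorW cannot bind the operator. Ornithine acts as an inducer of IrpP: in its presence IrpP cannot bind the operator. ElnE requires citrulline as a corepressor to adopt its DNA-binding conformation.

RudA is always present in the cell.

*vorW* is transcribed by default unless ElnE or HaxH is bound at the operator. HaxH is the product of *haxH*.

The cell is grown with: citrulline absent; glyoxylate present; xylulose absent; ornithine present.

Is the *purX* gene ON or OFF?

Citrulline is absent, so ElnE is inactive.
RudA is produced constitutively and is active.
Xylulose is absent, so LutR is active.
With repressor LutR bound, *haxH* is not transcribed.
So HaxH is not produced.
With no repressor bound, *vorW* is transcribed.
So VorW is produced and active.
Ornithine is present, so IrpP is inactive.
Glyoxylate is present, so TorW is inactive.
No repressor is bound and VorW is active, so *purX* is transcribed.

ON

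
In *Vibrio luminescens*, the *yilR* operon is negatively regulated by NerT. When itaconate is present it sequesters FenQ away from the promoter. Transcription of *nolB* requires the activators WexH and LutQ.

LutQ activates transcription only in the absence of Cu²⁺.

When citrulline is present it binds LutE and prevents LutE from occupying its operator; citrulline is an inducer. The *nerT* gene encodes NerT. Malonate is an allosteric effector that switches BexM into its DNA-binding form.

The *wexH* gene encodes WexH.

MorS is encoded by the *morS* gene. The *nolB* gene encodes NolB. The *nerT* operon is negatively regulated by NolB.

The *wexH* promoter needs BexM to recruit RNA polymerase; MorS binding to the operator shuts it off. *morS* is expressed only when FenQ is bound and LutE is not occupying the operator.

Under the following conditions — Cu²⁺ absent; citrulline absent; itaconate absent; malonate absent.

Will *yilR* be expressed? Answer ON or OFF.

Itaconate is absent, so FenQ is active.
Citrulline is absent, so LutE is active.
With repressor LutE bound, *morS* is not transcribed.
So MorS is not produced.
Malonate is absent, so BexM is inactive.
Required activator BexM is absent, so *wexH* is not transcribed.
So WexH is not produced.
Cu²⁺ is absent, so LutQ is active.
Required activator WexH is absent, so *nolB* is not transcribed.
So NolB is not produced.
With no repressor bound, *nerT* is transcribed.
So NerT is produced and active.
With repressor NerT bound, *yilR* is not transcribed.

OFF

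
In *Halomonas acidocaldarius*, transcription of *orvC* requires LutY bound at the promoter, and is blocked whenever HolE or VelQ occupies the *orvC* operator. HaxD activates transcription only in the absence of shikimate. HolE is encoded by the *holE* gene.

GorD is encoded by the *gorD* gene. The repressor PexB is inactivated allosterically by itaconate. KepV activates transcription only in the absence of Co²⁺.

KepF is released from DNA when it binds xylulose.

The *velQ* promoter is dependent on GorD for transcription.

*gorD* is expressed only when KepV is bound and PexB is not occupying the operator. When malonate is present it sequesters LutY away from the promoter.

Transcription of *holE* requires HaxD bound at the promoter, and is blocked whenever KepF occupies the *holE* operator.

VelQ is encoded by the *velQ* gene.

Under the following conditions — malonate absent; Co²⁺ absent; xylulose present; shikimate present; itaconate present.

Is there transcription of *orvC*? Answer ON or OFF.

Shikimate is present, so HaxD is inactive.
Xylulose is present, so KepF is inactive.
Required activator HaxD is absent, so *holE* is not transcribed.
So HolE is not produced.
Co²⁺ is absent, so KepV is active.
Itaconate is present, so PexB is inactive.
No repressor is bound and KepV is active, so *gorD* is transcribed.
So GorD is produced and active.
No repressor is bound and GorD is active, so *velQ* is transcribed.
So VelQ is produced and active.
Malonate is absent, so LutY is active.
With repressor VelQ bound, *orvC* is not transcribed.

OFF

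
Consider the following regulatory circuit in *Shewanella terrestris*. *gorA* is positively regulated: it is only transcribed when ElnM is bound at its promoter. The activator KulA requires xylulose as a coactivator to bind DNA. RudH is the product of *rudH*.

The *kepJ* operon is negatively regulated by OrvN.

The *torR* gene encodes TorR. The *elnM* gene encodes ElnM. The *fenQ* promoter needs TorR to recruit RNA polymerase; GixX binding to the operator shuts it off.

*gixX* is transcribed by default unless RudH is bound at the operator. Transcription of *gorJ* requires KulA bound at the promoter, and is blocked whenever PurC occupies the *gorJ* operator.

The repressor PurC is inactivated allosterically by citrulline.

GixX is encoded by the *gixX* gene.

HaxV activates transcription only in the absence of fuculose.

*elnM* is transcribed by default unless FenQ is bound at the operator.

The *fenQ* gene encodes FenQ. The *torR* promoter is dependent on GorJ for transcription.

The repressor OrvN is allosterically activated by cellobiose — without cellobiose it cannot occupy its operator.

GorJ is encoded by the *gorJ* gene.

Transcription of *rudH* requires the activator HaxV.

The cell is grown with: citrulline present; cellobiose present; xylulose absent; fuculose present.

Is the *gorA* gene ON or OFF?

Citrulline is present, so PurC is inactive.
Xylulose is absent, so KulA is inactive.
Required activator KulA is absent, so *gorJ* is not transcribed.
So GorJ is not produced.
Required activator GorJ is absent, so *torR* is not transcribed.
So TorR is not produced.
Fuculose is present, so HaxV is inactive.
Required activator HaxV is absent, so *rudH* is not transcribed.
So RudH is not produced.
With no repressor bound, *gixX* is transcribed.
So GixX is produced and active.
With repressor GixX bound, *fenQ* is not transcribed.
So FenQ is not produced.
With no repressor bound, *elnM* is transcribed.
So ElnM is produced and active.
No repressor is bound and ElnM is active, so *gorA* is transcribed.

ON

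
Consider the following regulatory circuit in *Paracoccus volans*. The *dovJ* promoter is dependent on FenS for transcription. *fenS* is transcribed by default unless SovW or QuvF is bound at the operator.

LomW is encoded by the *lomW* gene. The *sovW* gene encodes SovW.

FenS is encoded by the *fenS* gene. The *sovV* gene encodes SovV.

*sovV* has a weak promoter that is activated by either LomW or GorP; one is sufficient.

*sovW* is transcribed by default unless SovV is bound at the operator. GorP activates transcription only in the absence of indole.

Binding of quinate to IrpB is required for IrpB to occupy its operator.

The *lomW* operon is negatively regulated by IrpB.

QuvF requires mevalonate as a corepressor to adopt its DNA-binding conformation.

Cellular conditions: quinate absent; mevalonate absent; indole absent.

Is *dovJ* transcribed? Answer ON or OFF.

ON

Quinate is absent, so IrpB is inactive.
With no repressor bound, *lomW* is transcribed.
So LomW is produced and active.
Indole is absent, so GorP is active.
Activator LomW is present, so *sovV* is transcribed.
So SovV is produced and active.
With repressor SovV bound, *sovW* is not transcribed.
So SovW is not produced.
Mevalonate is absent, so QuvF is inactive.
With no repressor bound, *fenS* is transcribed.
So FenS is produced and active.
No repressor is bound and FenS is active, so *dovJ* is transcribed.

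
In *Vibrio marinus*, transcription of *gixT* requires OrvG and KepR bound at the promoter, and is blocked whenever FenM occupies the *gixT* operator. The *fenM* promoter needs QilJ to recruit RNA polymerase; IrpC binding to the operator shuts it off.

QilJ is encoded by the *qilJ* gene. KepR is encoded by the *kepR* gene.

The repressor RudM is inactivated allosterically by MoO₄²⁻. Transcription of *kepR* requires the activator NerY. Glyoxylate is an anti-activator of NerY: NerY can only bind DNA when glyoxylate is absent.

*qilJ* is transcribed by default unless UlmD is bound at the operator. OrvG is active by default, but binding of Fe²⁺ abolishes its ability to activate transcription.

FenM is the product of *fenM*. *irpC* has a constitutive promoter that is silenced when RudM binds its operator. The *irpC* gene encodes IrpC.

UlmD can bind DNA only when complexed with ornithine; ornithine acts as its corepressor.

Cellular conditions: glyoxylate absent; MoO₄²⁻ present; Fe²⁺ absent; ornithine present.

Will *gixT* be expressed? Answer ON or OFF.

Fe²⁺ is absent, so OrvG is active.
MoO₄²⁻ is present, so RudM is inactive.
With no repressor bound, *irpC* is transcribed.
So IrpC is produced and active.
Ornithine is present, so UlmD is active.
With repressor UlmD bound, *qilJ* is not transcribed.
So QilJ is not produced.
With repressor IrpC bound, *fenM* is not transcribed.
So FenM is not produced.
Glyoxylate is absent, so NerY is active.
No repressor is bound and NerY is active, so *kepR* is transcribed.
So KepR is produced and active.
No repressor is bound and OrvG and KepR are active, so *gixT* is transcribed.

ON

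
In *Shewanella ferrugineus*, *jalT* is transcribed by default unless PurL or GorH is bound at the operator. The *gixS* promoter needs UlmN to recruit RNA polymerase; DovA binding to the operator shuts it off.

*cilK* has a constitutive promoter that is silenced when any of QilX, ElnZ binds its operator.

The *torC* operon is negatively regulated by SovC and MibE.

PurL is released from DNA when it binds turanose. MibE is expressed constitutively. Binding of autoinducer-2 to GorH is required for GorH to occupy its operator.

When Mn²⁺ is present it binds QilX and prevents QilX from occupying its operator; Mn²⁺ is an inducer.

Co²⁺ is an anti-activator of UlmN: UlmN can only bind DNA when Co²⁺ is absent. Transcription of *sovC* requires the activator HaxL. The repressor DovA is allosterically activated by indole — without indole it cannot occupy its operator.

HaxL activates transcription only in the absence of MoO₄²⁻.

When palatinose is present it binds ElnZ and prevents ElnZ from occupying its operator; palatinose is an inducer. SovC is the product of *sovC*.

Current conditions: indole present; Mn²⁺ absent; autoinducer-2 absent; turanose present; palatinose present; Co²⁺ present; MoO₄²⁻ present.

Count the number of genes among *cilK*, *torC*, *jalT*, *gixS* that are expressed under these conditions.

1

Mn²⁺ is absent, so QilX is active.
Palatinose is present, so ElnZ is inactive.
With repressor QilX bound, *cilK* is not transcribed.
→ *cilK* is OFF.
MoO₄²⁻ is present, so HaxL is inactive.
Required activator HaxL is absent, so *sovC* is not transcribed.
So SovC is not produced.
MibE is produced constitutively and is active.
With repressor MibE bound, *torC* is not transcribed.
→ *torC* is OFF.
Turanose is present, so PurL is inactive.
Autoinducer-2 is absent, so GorH is inactive.
With no repressor bound, *jalT* is transcribed.
→ *jalT* is ON.
Indole is present, so DovA is active.
Co²⁺ is present, so UlmN is inactive.
With repressor DovA bound, *gixS* is not transcribed.
→ *gixS* is OFF.
1 of the 4 genes is transcribed.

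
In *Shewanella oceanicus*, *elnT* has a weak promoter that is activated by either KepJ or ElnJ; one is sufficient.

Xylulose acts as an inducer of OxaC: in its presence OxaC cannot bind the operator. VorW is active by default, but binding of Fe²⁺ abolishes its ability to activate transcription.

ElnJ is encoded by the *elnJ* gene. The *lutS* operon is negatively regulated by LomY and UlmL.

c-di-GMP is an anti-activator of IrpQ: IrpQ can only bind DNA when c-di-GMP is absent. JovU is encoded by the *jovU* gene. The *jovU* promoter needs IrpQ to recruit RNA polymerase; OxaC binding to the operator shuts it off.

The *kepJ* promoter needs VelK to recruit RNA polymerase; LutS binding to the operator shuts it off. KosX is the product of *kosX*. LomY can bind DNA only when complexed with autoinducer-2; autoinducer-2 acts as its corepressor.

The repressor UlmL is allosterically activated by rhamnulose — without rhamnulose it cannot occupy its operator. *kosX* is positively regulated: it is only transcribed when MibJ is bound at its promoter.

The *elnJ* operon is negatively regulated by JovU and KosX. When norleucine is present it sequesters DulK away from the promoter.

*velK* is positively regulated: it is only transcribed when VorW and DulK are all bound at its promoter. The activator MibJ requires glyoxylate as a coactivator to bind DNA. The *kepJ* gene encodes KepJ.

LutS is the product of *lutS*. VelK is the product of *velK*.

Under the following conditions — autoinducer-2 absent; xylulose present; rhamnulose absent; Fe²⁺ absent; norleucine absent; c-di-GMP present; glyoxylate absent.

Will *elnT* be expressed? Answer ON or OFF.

Autoinducer-2 is absent, so LomY is inactive.
Rhamnulose is absent, so UlmL is inactive.
With no repressor bound, *lutS* is transcribed.
So LutS is produced and active.
Fe²⁺ is absent, so VorW is active.
Norleucine is absent, so DulK is active.
No repressor is bound and VorW and DulK are active, so *velK* is transcribed.
So VelK is produced and active.
With repressor LutS bound, *kepJ* is not transcribed.
So KepJ is not produced.
c-di-GMP is present, so IrpQ is inactive.
Xylulose is present, so OxaC is inactive.
Required activator IrpQ is absent, so *jovU* is not transcribed.
So JovU is not produced.
Glyoxylate is absent, so MibJ is inactive.
Required activator MibJ is absent, so *kosX* is not transcribed.
So KosX is not produced.
With no repressor bound, *elnJ* is transcribed.
So ElnJ is produced and active.
Activator ElnJ is present, so *elnT* is transcribed.

ON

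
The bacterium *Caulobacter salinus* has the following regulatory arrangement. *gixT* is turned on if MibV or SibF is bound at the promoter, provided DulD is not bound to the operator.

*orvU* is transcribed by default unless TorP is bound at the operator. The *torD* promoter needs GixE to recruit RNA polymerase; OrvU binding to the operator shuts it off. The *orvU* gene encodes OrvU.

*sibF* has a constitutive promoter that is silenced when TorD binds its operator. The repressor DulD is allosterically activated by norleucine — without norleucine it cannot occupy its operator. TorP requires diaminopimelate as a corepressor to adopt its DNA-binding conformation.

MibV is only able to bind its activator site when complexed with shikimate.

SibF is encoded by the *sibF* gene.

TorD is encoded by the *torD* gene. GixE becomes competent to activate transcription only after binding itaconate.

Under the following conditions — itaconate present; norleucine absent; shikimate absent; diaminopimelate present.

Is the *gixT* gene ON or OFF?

OFF

Shikimate is absent, so MibV is inactive.
Norleucine is absent, so DulD is inactive.
Diaminopimelate is present, so TorP is active.
With repressor TorP bound, *orvU* is not transcribed.
So OrvU is not produced.
Itaconate is present, so GixE is active.
No repressor is bound and GixE is active, so *torD* is transcribed.
So TorD is produced and active.
With repressor TorD bound, *sibF* is not transcribed.
So SibF is not produced.
No activator is available at the *gixT* promoter, so *gixT* is not transcribed.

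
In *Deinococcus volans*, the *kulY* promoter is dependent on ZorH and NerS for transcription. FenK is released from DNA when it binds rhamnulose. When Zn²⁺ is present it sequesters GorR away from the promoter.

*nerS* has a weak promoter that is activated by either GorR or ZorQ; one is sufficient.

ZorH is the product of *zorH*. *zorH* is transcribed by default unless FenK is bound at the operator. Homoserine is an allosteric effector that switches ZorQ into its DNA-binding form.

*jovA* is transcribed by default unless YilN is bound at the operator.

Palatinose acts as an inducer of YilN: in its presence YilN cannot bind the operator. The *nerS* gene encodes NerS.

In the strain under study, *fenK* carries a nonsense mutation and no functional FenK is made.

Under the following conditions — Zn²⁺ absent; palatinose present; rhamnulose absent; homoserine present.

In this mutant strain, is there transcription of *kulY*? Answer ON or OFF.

FenK is non-functional in this strain, so it has no effect.
With no repressor bound, *zorH* is transcribed.
So ZorH is produced and active.
Zn²⁺ is absent, so GorR is active.
Homoserine is present, so ZorQ is active.
Activator GorR is present, so *nerS* is transcribed.
So NerS is produced and active.
No repressor is bound and ZorH and NerS are active, so *kulY* is transcribed.

ON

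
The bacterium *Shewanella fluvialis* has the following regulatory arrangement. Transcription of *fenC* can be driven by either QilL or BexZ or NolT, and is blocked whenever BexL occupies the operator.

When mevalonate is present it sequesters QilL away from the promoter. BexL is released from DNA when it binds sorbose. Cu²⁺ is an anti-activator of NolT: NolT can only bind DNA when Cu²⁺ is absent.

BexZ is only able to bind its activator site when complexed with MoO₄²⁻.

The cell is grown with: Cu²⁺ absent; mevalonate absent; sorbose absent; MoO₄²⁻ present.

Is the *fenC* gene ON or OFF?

Sorbose is absent, so BexL is active.
Mevalonate is absent, so QilL is active.
MoO₄²⁻ is present, so BexZ is active.
Cu²⁺ is absent, so NolT is active.
With repressor BexL bound, *fenC* is not transcribed.

OFF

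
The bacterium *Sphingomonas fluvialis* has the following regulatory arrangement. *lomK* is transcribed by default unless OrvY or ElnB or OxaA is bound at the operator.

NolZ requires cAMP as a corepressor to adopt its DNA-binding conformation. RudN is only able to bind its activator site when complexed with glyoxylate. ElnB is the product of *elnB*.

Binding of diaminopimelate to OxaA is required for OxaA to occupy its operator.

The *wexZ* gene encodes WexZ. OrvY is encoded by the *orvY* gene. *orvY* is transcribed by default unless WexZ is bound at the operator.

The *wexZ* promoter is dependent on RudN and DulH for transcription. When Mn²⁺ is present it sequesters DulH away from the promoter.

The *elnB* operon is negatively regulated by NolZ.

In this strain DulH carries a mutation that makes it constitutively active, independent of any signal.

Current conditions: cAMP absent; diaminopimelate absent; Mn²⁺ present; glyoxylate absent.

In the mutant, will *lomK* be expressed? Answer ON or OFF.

OFF

Glyoxylate is absent, so RudN is inactive.
DulH is constitutively active in this strain.
Required activator RudN is absent, so *wexZ* is not transcribed.
So WexZ is not produced.
With no repressor bound, *orvY* is transcribed.
So OrvY is produced and active.
cAMP is absent, so NolZ is inactive.
With no repressor bound, *elnB* is transcribed.
So ElnB is produced and active.
Diaminopimelate is absent, so OxaA is inactive.
With repressor OrvY bound, *lomK* is not transcribed.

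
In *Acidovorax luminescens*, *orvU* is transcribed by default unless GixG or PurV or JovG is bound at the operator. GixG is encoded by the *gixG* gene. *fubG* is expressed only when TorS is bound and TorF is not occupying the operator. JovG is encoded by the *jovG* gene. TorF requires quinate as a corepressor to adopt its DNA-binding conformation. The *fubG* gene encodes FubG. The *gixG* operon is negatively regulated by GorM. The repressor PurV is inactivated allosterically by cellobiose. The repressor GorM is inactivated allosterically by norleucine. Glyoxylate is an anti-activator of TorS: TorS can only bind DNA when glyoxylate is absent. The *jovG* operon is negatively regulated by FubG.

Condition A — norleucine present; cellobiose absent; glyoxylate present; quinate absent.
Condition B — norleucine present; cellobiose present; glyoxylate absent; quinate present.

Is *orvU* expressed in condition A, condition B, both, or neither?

Condition A:
Norleucine is present, so GorM is inactive.
With no repressor bound, *gixG* is transcribed.
So GixG is produced and active.
Cellobiose is absent, so PurV is active.
Glyoxylate is present, so TorS is inactive.
Quinate is absent, so TorF is inactive.
Required activator TorS is absent, so *fubG* is not transcribed.
So FubG is not produced.
With no repressor bound, *jovG* is transcribed.
So JovG is produced and active.
With repressor GixG bound, *orvU* is not transcribed.
→ *orvU* is OFF in A.
Condition B:
Norleucine is present, so GorM is inactive.
With no repressor bound, *gixG* is transcribed.
So GixG is produced and active.
Cellobiose is present, so PurV is inactive.
Glyoxylate is absent, so TorS is active.
Quinate is present, so TorF is active.
With repressor TorF bound, *fubG* is not transcribed.
So FubG is not produced.
With no repressor bound, *jovG* is transcribed.
So JovG is produced and active.
With repressor GixG bound, *orvU* is not transcribed.
→ *orvU* is OFF in B.

neither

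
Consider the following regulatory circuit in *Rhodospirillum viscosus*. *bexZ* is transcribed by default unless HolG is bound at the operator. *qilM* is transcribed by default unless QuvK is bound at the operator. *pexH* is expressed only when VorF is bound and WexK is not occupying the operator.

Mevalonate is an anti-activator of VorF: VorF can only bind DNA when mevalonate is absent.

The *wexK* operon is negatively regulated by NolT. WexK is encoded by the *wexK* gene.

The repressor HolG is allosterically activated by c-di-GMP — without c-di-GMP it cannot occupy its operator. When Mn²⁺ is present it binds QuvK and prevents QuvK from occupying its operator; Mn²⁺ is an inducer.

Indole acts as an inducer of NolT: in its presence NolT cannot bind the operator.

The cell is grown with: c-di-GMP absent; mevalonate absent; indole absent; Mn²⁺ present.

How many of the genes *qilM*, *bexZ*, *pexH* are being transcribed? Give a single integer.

Mn²⁺ is present, so QuvK is inactive.
With no repressor bound, *qilM* is transcribed.
→ *qilM* is ON.
c-di-GMP is absent, so HolG is inactive.
With no repressor bound, *bexZ* is transcribed.
→ *bexZ* is ON.
Mevalonate is absent, so VorF is active.
Indole is absent, so NolT is active.
With repressor NolT bound, *wexK* is not transcribed.
So WexK is not produced.
No repressor is bound and VorF is active, so *pexH* is transcribed.
→ *pexH* is ON.
3 of the 3 genes are transcribed.

3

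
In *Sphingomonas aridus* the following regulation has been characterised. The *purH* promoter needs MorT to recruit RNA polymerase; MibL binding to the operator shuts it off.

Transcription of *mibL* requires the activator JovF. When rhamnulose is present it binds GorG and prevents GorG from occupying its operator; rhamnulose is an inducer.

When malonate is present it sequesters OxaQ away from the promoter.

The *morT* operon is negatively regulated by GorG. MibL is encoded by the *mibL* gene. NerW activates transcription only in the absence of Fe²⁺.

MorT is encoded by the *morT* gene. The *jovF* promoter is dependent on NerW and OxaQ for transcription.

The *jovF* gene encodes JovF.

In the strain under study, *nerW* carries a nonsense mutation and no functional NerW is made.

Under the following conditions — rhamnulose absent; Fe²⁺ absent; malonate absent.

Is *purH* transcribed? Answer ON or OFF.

NerW is non-functional in this strain, so it has no effect.
Malonate is absent, so OxaQ is active.
Required activator NerW is absent, so *jovF* is not transcribed.
So JovF is not produced.
Required activator JovF is absent, so *mibL* is not transcribed.
So MibL is not produced.
Rhamnulose is absent, so GorG is active.
With repressor GorG bound, *morT* is not transcribed.
So MorT is not produced.
Required activator MorT is absent, so *purH* is not transcribed.

OFF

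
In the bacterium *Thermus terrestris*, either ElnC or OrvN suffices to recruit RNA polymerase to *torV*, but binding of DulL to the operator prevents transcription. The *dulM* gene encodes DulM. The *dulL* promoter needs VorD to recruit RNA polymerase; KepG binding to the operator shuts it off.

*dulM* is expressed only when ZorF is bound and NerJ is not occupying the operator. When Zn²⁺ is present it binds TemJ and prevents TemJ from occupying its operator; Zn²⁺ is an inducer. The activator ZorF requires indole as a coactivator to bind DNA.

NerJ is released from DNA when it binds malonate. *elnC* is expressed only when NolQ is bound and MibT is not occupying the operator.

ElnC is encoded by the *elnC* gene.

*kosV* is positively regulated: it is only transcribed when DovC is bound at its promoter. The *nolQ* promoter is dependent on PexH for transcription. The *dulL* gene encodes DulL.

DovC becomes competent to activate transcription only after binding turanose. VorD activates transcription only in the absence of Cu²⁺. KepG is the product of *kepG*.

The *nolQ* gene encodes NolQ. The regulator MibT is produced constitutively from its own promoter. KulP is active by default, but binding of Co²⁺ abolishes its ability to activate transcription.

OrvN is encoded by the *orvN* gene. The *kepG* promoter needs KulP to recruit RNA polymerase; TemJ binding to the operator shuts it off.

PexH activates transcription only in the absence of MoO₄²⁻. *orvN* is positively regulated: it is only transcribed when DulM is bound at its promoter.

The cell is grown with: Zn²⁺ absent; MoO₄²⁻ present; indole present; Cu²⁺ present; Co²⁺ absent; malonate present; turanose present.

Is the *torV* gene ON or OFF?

MoO₄²⁻ is present, so PexH is inactive.
Required activator PexH is absent, so *nolQ* is not transcribed.
So NolQ is not produced.
MibT is produced constitutively and is active.
With repressor MibT bound, *elnC* is not transcribed.
So ElnC is not produced.
Indole is present, so ZorF is active.
Malonate is present, so NerJ is inactive.
No repressor is bound and ZorF is active, so *dulM* is transcribed.
So DulM is produced and active.
No repressor is bound and DulM is active, so *orvN* is transcribed.
So OrvN is produced and active.
Zn²⁺ is absent, so TemJ is active.
Co²⁺ is absent, so KulP is active.
With repressor TemJ bound, *kepG* is not transcribed.
So KepG is not produced.
Cu²⁺ is present, so VorD is inactive.
Required activator VorD is absent, so *dulL* is not transcribed.
So DulL is not produced.
Activator OrvN is present, so *torV* is transcribed.

ON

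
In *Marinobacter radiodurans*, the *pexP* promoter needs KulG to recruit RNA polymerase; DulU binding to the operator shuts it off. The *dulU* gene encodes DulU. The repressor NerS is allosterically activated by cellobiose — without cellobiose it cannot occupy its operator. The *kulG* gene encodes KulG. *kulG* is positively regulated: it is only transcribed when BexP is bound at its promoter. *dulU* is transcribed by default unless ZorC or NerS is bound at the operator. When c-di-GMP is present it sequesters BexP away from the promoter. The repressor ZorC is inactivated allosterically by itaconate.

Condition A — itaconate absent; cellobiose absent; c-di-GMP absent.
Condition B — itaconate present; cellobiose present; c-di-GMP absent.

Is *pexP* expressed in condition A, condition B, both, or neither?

Condition A:
Itaconate is absent, so ZorC is active.
Cellobiose is absent, so NerS is inactive.
With repressor ZorC bound, *dulU* is not transcribed.
So DulU is not produced.
c-di-GMP is absent, so BexP is active.
No repressor is bound and BexP is active, so *kulG* is transcribed.
So KulG is produced and active.
No repressor is bound and KulG is active, so *pexP* is transcribed.
→ *pexP* is ON in A.
Condition B:
Itaconate is present, so ZorC is inactive.
Cellobiose is present, so NerS is active.
With repressor NerS bound, *dulU* is not transcribed.
So DulU is not produced.
c-di-GMP is absent, so BexP is active.
No repressor is bound and BexP is active, so *kulG* is transcribed.
So KulG is produced and active.
No repressor is bound and KulG is active, so *pexP* is transcribed.
→ *pexP* is ON in B.

both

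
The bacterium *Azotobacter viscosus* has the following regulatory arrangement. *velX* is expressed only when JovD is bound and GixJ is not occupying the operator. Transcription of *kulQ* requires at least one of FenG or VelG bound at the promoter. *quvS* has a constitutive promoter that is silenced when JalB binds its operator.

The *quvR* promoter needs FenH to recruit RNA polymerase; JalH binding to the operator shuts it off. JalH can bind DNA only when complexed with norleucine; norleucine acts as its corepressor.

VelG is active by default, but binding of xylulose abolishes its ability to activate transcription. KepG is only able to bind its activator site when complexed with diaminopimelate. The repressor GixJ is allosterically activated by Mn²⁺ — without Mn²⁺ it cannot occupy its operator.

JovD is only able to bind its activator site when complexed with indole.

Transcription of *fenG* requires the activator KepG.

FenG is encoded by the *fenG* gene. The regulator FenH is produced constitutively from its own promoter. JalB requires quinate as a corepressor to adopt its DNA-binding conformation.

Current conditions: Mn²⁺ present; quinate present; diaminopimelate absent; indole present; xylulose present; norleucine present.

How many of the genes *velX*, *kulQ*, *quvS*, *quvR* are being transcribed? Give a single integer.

Mn²⁺ is present, so GixJ is active.
Indole is present, so JovD is active.
With repressor GixJ bound, *velX* is not transcribed.
→ *velX* is OFF.
Diaminopimelate is absent, so KepG is inactive.
Required activator KepG is absent, so *fenG* is not transcribed.
So FenG is not produced.
Xylulose is present, so VelG is inactive.
No activator is available at the *kulQ* promoter, so *kulQ* is not transcribed.
→ *kulQ* is OFF.
Quinate is present, so JalB is active.
With repressor JalB bound, *quvS* is not transcribed.
→ *quvS* is OFF.
Norleucine is present, so JalH is active.
FenH is produced constitutively and is active.
With repressor JalH bound, *quvR* is not transcribed.
→ *quvR* is OFF.
0 of the 4 genes are transcribed.

0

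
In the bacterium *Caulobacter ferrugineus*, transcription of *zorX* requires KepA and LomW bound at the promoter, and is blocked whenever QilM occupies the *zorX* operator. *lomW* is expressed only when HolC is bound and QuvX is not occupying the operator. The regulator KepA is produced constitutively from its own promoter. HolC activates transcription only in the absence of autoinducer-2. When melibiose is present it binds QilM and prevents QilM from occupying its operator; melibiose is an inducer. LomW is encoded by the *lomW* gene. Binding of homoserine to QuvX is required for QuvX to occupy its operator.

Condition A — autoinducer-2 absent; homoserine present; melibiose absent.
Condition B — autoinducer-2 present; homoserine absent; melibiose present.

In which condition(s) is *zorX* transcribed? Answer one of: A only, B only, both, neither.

neither

Condition A:
KepA is produced constitutively and is active.
Autoinducer-2 is absent, so HolC is active.
Homoserine is present, so QuvX is active.
With repressor QuvX bound, *lomW* is not transcribed.
So LomW is not produced.
Melibiose is absent, so QilM is active.
With repressor QilM bound, *zorX* is not transcribed.
→ *zorX* is OFF in A.
Condition B:
KepA is produced constitutively and is active.
Autoinducer-2 is present, so HolC is inactive.
Homoserine is absent, so QuvX is inactive.
Required activator HolC is absent, so *lomW* is not transcribed.
So LomW is not produced.
Melibiose is present, so QilM is inactive.
Required activator LomW is absent, so *zorX* is not transcribed.
→ *zorX* is OFF in B.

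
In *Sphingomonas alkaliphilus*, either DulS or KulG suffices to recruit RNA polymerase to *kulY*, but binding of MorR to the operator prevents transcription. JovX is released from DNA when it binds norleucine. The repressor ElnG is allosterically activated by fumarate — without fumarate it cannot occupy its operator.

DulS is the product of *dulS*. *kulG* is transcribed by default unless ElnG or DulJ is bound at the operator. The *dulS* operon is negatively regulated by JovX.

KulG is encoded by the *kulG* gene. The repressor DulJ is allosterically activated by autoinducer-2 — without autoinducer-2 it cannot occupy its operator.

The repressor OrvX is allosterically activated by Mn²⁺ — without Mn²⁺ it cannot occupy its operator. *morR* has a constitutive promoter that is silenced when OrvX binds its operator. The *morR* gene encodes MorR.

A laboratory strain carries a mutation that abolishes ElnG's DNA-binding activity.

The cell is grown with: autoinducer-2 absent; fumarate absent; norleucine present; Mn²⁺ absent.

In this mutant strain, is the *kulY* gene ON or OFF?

Norleucine is present, so JovX is inactive.
With no repressor bound, *dulS* is transcribed.
So DulS is produced and active.
ElnG is non-functional in this strain, so it has no effect.
Autoinducer-2 is absent, so DulJ is inactive.
With no repressor bound, *kulG* is transcribed.
So KulG is produced and active.
Mn²⁺ is absent, so OrvX is inactive.
With no repressor bound, *morR* is transcribed.
So MorR is produced and active.
With repressor MorR bound, *kulY* is not transcribed.

OFF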